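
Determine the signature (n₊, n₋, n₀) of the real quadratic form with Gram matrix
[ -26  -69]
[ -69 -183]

step 0: pivot -26 → sign −
step 1: pivot 3/26 → sign +
signature = (1, 1, 0)

Answer: (1, 1, 0)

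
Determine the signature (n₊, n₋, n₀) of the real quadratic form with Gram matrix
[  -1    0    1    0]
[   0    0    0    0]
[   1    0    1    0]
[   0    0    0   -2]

step 0: pivot -1 → sign −
step 1: pivot 2 → sign +
step 2: pivot -2 → sign −
step 3: row/col 3 already zero → sign 0
signature = (1, 2, 1)

Answer: (1, 2, 1)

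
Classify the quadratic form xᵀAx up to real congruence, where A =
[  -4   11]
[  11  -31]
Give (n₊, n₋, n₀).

Answer: (0, 2, 0)

Derivation:
step 0: pivot -4 → sign −
step 1: pivot -3/4 → sign −
signature = (0, 2, 0)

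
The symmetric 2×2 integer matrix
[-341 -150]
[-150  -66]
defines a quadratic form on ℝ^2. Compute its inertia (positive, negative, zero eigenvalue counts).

step 0: pivot -341 → sign −
step 1: pivot -6/341 → sign −
signature = (0, 2, 0)

Answer: (0, 2, 0)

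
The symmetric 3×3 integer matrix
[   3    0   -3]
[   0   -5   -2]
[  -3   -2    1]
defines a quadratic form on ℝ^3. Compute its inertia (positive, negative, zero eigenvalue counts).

step 0: pivot 3 → sign +
step 1: pivot -5 → sign −
step 2: pivot -6/5 → sign −
signature = (1, 2, 0)

Answer: (1, 2, 0)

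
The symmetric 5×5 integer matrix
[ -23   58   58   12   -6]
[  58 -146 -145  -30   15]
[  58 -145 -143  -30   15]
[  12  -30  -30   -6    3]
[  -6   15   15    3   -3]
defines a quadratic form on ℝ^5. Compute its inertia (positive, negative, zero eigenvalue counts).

Answer: (2, 3, 0)

Derivation:
step 0: pivot -23 → sign −
step 1: pivot 6/23 → sign +
step 2: pivot -17/6 → sign −
step 3: pivot 6/17 → sign +
step 4: pivot -3/2 → sign −
signature = (2, 3, 0)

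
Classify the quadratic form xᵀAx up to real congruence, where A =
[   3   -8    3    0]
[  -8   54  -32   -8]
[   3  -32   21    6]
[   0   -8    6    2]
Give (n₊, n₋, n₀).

step 0: pivot 3 → sign +
step 1: pivot 98/3 → sign +
step 2: pivot 18/49 → sign +
step 3: row/col 3 already zero → sign 0
signature = (3, 0, 1)

Answer: (3, 0, 1)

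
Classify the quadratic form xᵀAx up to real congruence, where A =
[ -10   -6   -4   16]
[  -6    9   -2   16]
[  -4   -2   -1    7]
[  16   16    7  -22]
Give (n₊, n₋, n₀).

Answer: (3, 1, 0)

Derivation:
step 0: pivot -10 → sign −
step 1: pivot 63/5 → sign +
step 2: pivot 37/63 → sign +
step 3: pivot 3/37 → sign +
signature = (3, 1, 0)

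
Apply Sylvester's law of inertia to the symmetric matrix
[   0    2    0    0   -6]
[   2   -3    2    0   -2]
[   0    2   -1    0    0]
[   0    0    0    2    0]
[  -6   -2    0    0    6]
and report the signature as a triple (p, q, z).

Answer: (3, 2, 0)

Derivation:
step 0: pivot -3 → sign −
step 1: pivot 4/3 → sign +
step 2: pivot -1 → sign −
step 3: pivot 2 → sign +
step 4: pivot 3 → sign +
signature = (3, 2, 0)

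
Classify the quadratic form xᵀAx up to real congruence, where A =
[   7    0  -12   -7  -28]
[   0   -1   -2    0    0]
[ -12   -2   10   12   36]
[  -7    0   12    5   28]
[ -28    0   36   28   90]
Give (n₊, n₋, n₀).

Answer: (1, 4, 0)

Derivation:
step 0: pivot 7 → sign +
step 1: pivot -1 → sign −
step 2: pivot -46/7 → sign −
step 3: pivot -2 → sign −
step 4: pivot -2/23 → sign −
signature = (1, 4, 0)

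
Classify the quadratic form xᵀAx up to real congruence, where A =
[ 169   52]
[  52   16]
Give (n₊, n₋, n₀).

step 0: pivot 169 → sign +
step 1: row/col 1 already zero → sign 0
signature = (1, 0, 1)

Answer: (1, 0, 1)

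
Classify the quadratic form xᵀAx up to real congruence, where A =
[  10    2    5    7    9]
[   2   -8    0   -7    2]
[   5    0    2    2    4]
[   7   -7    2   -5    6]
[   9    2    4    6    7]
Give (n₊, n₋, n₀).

step 0: pivot 10 → sign +
step 1: pivot -42/5 → sign −
step 2: pivot -8/21 → sign −
step 3: pivot -27/32 → sign −
step 4: pivot -1/3 → sign −
signature = (1, 4, 0)

Answer: (1, 4, 0)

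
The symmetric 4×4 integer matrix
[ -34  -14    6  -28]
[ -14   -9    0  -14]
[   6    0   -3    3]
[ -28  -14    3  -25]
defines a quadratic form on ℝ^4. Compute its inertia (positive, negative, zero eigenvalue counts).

step 0: pivot -34 → sign −
step 1: pivot -55/17 → sign −
step 2: pivot -3/55 → sign −
step 3: row/col 3 already zero → sign 0
signature = (0, 3, 1)

Answer: (0, 3, 1)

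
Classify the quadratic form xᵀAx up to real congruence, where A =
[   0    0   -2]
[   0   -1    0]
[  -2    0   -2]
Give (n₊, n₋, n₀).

Answer: (1, 2, 0)

Derivation:
step 0: pivot -1 → sign −
step 1: pivot -2 → sign −
step 2: pivot 2 → sign +
signature = (1, 2, 0)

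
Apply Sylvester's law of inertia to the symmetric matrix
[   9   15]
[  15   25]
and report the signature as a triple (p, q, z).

step 0: pivot 9 → sign +
step 1: row/col 1 already zero → sign 0
signature = (1, 0, 1)

Answer: (1, 0, 1)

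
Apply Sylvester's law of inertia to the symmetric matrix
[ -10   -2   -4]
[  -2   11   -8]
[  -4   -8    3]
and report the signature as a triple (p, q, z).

step 0: pivot -10 → sign −
step 1: pivot 57/5 → sign +
step 2: pivot 1/19 → sign +
signature = (2, 1, 0)

Answer: (2, 1, 0)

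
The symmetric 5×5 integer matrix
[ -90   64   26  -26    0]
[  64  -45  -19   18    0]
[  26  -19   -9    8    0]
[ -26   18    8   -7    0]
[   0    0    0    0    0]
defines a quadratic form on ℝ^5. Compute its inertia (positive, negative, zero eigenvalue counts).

Answer: (2, 2, 1)

Derivation:
step 0: pivot -90 → sign −
step 1: pivot 23/45 → sign +
step 2: pivot -2 → sign −
step 3: pivot 1/23 → sign +
step 4: row/col 4 already zero → sign 0
signature = (2, 2, 1)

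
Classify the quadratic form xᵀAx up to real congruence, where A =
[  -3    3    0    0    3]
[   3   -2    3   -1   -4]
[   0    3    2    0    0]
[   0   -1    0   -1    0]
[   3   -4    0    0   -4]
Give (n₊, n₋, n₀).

Answer: (1, 4, 0)

Derivation:
step 0: pivot -3 → sign −
step 1: pivot 1 → sign +
step 2: pivot -7 → sign −
step 3: pivot -5/7 → sign −
step 4: pivot -3/5 → sign −
signature = (1, 4, 0)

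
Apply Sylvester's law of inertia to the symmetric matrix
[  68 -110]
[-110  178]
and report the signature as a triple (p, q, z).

step 0: pivot 68 → sign +
step 1: pivot 1/17 → sign +
signature = (2, 0, 0)

Answer: (2, 0, 0)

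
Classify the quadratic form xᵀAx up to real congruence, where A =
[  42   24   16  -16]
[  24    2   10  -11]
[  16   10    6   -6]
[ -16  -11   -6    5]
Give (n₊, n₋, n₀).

step 0: pivot 42 → sign +
step 1: pivot -82/7 → sign −
step 2: pivot -4/123 → sign −
step 3: pivot -3/4 → sign −
signature = (1, 3, 0)

Answer: (1, 3, 0)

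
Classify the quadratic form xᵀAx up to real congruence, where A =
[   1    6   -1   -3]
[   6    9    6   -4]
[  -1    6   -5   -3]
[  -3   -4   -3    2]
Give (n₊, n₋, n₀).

step 0: pivot 1 → sign +
step 1: pivot -27 → sign −
step 2: pivot -2/3 → sign −
step 3: pivot 1/3 → sign +
signature = (2, 2, 0)

Answer: (2, 2, 0)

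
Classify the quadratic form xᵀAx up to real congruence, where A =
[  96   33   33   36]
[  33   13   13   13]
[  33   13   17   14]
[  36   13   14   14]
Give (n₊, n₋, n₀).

Answer: (4, 0, 0)

Derivation:
step 0: pivot 96 → sign +
step 1: pivot 53/32 → sign +
step 2: pivot 4 → sign +
step 3: pivot 3/212 → sign +
signature = (4, 0, 0)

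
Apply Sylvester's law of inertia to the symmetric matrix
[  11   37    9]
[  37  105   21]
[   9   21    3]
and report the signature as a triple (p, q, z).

step 0: pivot 11 → sign +
step 1: pivot -214/11 → sign −
step 2: pivot 6/107 → sign +
signature = (2, 1, 0)

Answer: (2, 1, 0)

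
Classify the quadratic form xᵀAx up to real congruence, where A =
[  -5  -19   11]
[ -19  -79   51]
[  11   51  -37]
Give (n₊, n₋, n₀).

Answer: (0, 3, 0)

Derivation:
step 0: pivot -5 → sign −
step 1: pivot -34/5 → sign −
step 2: pivot -6/17 → sign −
signature = (0, 3, 0)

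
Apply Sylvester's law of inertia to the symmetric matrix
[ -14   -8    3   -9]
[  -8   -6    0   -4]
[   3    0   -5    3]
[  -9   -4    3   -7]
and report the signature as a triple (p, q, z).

Answer: (0, 4, 0)

Derivation:
step 0: pivot -14 → sign −
step 1: pivot -10/7 → sign −
step 2: pivot -23/10 → sign −
step 3: pivot -6/23 → sign −
signature = (0, 4, 0)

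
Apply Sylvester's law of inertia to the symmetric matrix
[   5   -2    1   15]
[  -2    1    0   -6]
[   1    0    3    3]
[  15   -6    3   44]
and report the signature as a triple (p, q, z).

step 0: pivot 5 → sign +
step 1: pivot 1/5 → sign +
step 2: pivot 2 → sign +
step 3: pivot -1 → sign −
signature = (3, 1, 0)

Answer: (3, 1, 0)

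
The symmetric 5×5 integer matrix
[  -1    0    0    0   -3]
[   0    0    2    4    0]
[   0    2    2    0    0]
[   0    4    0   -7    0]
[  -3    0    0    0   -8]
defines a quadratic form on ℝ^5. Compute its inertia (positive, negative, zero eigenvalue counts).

step 0: pivot -1 → sign −
step 1: pivot 2 → sign +
step 2: pivot -2 → sign −
step 3: pivot 1 → sign +
step 4: pivot 1 → sign +
signature = (3, 2, 0)

Answer: (3, 2, 0)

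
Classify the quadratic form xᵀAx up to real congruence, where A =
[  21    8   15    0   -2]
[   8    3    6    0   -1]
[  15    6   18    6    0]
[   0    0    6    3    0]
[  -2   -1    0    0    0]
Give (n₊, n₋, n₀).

Answer: (3, 2, 0)

Derivation:
step 0: pivot 21 → sign +
step 1: pivot -1/21 → sign −
step 2: pivot 9 → sign +
step 3: pivot -1 → sign −
step 4: pivot 1 → sign +
signature = (3, 2, 0)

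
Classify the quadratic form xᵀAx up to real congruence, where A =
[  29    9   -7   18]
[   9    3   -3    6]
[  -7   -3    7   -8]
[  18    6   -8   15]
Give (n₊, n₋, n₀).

Answer: (4, 0, 0)

Derivation:
step 0: pivot 29 → sign +
step 1: pivot 6/29 → sign +
step 2: pivot 2 → sign +
step 3: pivot 1 → sign +
signature = (4, 0, 0)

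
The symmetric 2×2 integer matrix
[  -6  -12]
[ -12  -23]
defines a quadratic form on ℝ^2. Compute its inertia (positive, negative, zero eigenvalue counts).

Answer: (1, 1, 0)

Derivation:
step 0: pivot -6 → sign −
step 1: pivot 1 → sign +
signature = (1, 1, 0)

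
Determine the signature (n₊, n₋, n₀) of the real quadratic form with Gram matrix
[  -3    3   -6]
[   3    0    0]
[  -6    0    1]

step 0: pivot -3 → sign −
step 1: pivot 3 → sign +
step 2: pivot 1 → sign +
signature = (2, 1, 0)

Answer: (2, 1, 0)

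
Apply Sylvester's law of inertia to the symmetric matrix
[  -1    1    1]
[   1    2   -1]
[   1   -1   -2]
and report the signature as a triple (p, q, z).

Answer: (1, 2, 0)

Derivation:
step 0: pivot -1 → sign −
step 1: pivot 3 → sign +
step 2: pivot -1 → sign −
signature = (1, 2, 0)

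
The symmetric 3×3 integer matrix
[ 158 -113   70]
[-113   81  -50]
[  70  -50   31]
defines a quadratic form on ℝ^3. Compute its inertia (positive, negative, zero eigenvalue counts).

Answer: (2, 1, 0)

Derivation:
step 0: pivot 158 → sign +
step 1: pivot 29/158 → sign +
step 2: pivot -1/29 → sign −
signature = (2, 1, 0)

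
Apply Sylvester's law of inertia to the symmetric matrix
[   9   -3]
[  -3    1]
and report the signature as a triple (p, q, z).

step 0: pivot 9 → sign +
step 1: row/col 1 already zero → sign 0
signature = (1, 0, 1)

Answer: (1, 0, 1)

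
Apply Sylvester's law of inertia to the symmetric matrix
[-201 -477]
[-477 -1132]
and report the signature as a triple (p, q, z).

step 0: pivot -201 → sign −
step 1: pivot -1/67 → sign −
signature = (0, 2, 0)

Answer: (0, 2, 0)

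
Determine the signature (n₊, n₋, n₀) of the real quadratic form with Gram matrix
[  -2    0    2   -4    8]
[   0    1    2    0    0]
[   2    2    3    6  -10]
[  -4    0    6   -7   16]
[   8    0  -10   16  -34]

Answer: (2, 3, 0)

Derivation:
step 0: pivot -2 → sign −
step 1: pivot 1 → sign +
step 2: pivot 1 → sign +
step 3: pivot -3 → sign −
step 4: pivot -2/3 → sign −
signature = (2, 3, 0)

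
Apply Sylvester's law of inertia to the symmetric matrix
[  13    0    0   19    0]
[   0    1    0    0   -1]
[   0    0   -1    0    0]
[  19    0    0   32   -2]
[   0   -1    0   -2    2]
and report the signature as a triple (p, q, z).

Answer: (4, 1, 0)

Derivation:
step 0: pivot 13 → sign +
step 1: pivot 1 → sign +
step 2: pivot -1 → sign −
step 3: pivot 55/13 → sign +
step 4: pivot 3/55 → sign +
signature = (4, 1, 0)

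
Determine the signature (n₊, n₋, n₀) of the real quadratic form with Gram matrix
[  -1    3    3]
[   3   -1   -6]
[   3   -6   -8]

Answer: (1, 2, 0)

Derivation:
step 0: pivot -1 → sign −
step 1: pivot 8 → sign +
step 2: pivot -1/8 → sign −
signature = (1, 2, 0)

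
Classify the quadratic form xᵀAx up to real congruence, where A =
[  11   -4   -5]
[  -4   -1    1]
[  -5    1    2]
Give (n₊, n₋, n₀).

Answer: (1, 1, 1)

Derivation:
step 0: pivot 11 → sign +
step 1: pivot -27/11 → sign −
step 2: row/col 2 already zero → sign 0
signature = (1, 1, 1)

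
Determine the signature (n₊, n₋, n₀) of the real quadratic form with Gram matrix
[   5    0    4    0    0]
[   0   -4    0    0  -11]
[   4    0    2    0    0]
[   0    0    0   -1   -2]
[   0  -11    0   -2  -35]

step 0: pivot 5 → sign +
step 1: pivot -4 → sign −
step 2: pivot -6/5 → sign −
step 3: pivot -1 → sign −
step 4: pivot -3/4 → sign −
signature = (1, 4, 0)

Answer: (1, 4, 0)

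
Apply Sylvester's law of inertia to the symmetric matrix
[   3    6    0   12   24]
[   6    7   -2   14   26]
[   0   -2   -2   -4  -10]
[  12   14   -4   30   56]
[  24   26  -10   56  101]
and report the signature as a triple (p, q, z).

Answer: (2, 3, 0)

Derivation:
step 0: pivot 3 → sign +
step 1: pivot -5 → sign −
step 2: pivot -6/5 → sign −
step 3: pivot 2 → sign +
step 4: pivot -1 → sign −
signature = (2, 3, 0)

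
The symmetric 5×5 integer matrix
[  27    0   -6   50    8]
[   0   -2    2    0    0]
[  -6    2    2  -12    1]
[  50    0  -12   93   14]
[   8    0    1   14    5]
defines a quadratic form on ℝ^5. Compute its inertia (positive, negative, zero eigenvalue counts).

step 0: pivot 27 → sign +
step 1: pivot -2 → sign −
step 2: pivot 8/3 → sign +
step 3: pivot 1/9 → sign +
step 4: pivot -3/8 → sign −
signature = (3, 2, 0)

Answer: (3, 2, 0)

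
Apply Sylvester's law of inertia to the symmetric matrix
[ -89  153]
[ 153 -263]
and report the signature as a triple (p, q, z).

step 0: pivot -89 → sign −
step 1: pivot 2/89 → sign +
signature = (1, 1, 0)

Answer: (1, 1, 0)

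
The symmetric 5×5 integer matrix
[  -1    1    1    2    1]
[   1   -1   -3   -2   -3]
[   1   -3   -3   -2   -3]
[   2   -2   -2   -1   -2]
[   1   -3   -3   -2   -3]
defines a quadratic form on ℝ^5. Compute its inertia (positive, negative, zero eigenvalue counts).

step 0: pivot -1 → sign −
step 1: pivot -2 → sign −
step 2: pivot 2 → sign +
step 3: pivot 3 → sign +
step 4: row/col 4 already zero → sign 0
signature = (2, 2, 1)

Answer: (2, 2, 1)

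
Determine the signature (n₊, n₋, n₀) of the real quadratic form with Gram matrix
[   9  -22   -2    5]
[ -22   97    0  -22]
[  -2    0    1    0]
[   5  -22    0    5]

Answer: (3, 0, 1)

Derivation:
step 0: pivot 9 → sign +
step 1: pivot 389/9 → sign +
step 2: pivot 1/389 → sign +
step 3: row/col 3 already zero → sign 0
signature = (3, 0, 1)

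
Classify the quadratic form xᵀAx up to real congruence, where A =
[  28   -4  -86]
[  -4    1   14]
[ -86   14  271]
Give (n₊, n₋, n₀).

Answer: (2, 0, 1)

Derivation:
step 0: pivot 28 → sign +
step 1: pivot 3/7 → sign +
step 2: row/col 2 already zero → sign 0
signature = (2, 0, 1)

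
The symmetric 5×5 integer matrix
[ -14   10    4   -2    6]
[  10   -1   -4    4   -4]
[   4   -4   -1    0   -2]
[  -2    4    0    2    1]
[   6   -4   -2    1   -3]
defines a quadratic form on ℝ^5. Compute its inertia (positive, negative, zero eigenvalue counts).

Answer: (3, 2, 0)

Derivation:
step 0: pivot -14 → sign −
step 1: pivot 43/7 → sign +
step 2: pivot -3/43 → sign −
step 3: pivot 4/3 → sign +
step 4: pivot 1/4 → sign +
signature = (3, 2, 0)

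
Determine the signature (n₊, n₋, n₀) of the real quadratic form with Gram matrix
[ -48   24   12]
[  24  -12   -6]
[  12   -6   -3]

step 0: pivot -48 → sign −
step 1: row/col 1 already zero → sign 0
step 2: row/col 2 already zero → sign 0
signature = (0, 1, 2)

Answer: (0, 1, 2)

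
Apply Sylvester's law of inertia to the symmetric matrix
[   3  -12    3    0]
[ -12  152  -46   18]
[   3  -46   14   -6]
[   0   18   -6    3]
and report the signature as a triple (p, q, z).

Answer: (2, 1, 1)

Derivation:
step 0: pivot 3 → sign +
step 1: pivot 104 → sign +
step 2: pivot -3/26 → sign −
step 3: row/col 3 already zero → sign 0
signature = (2, 1, 1)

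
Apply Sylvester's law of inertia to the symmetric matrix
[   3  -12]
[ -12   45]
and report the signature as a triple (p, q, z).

Answer: (1, 1, 0)

Derivation:
step 0: pivot 3 → sign +
step 1: pivot -3 → sign −
signature = (1, 1, 0)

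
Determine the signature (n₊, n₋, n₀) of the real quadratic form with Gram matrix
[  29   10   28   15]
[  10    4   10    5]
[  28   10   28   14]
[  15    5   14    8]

step 0: pivot 29 → sign +
step 1: pivot 16/29 → sign +
step 2: pivot 3/4 → sign +
step 3: row/col 3 already zero → sign 0
signature = (3, 0, 1)

Answer: (3, 0, 1)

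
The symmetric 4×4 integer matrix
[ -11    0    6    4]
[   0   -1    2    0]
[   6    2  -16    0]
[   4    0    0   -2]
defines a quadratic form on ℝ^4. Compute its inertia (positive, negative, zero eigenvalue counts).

Answer: (0, 3, 1)

Derivation:
step 0: pivot -11 → sign −
step 1: pivot -1 → sign −
step 2: pivot -96/11 → sign −
step 3: row/col 3 already zero → sign 0
signature = (0, 3, 1)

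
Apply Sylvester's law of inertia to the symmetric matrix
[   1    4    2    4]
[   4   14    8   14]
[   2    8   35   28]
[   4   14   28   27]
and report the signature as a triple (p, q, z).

step 0: pivot 1 → sign +
step 1: pivot -2 → sign −
step 2: pivot 31 → sign +
step 3: pivot 3/31 → sign +
signature = (3, 1, 0)

Answer: (3, 1, 0)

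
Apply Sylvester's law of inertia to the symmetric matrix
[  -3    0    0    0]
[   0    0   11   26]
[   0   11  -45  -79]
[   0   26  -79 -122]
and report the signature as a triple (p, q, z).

step 0: pivot -3 → sign −
step 1: pivot -45 → sign −
step 2: pivot 121/45 → sign +
step 3: pivot 6/121 → sign +
signature = (2, 2, 0)

Answer: (2, 2, 0)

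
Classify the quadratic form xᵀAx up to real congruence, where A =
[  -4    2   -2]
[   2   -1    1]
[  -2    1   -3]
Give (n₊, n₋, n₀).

step 0: pivot -4 → sign −
step 1: pivot -2 → sign −
step 2: row/col 2 already zero → sign 0
signature = (0, 2, 1)

Answer: (0, 2, 1)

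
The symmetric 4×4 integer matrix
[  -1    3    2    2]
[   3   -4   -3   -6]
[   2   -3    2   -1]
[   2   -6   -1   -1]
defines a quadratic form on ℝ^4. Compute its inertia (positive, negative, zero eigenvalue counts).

step 0: pivot -1 → sign −
step 1: pivot 5 → sign +
step 2: pivot 21/5 → sign +
step 3: pivot 6/7 → sign +
signature = (3, 1, 0)

Answer: (3, 1, 0)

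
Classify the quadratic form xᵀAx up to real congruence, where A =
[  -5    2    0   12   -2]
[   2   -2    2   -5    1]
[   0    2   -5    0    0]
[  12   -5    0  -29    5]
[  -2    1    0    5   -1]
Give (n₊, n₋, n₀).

Answer: (0, 4, 1)

Derivation:
step 0: pivot -5 → sign −
step 1: pivot -6/5 → sign −
step 2: pivot -5/3 → sign −
step 3: pivot -1/10 → sign −
step 4: row/col 4 already zero → sign 0
signature = (0, 4, 1)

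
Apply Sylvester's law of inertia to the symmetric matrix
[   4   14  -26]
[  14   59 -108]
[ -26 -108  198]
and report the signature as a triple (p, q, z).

step 0: pivot 4 → sign +
step 1: pivot 10 → sign +
step 2: pivot 1/10 → sign +
signature = (3, 0, 0)

Answer: (3, 0, 0)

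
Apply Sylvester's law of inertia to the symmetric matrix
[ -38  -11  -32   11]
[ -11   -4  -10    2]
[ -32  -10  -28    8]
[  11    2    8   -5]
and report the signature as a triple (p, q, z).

Answer: (0, 3, 1)

Derivation:
step 0: pivot -38 → sign −
step 1: pivot -31/38 → sign −
step 2: pivot -12/31 → sign −
step 3: row/col 3 already zero → sign 0
signature = (0, 3, 1)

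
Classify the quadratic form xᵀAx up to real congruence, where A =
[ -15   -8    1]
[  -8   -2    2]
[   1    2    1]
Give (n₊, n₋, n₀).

step 0: pivot -15 → sign −
step 1: pivot 34/15 → sign +
step 2: pivot 2/17 → sign +
signature = (2, 1, 0)

Answer: (2, 1, 0)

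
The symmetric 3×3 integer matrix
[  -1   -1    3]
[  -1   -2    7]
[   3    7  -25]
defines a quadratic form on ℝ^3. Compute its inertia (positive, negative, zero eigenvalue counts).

step 0: pivot -1 → sign −
step 1: pivot -1 → sign −
step 2: row/col 2 already zero → sign 0
signature = (0, 2, 1)

Answer: (0, 2, 1)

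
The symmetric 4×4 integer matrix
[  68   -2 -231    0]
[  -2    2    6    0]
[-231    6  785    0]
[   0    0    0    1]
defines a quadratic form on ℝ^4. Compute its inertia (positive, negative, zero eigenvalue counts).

Answer: (3, 1, 0)

Derivation:
step 0: pivot 68 → sign +
step 1: pivot 33/17 → sign +
step 2: pivot -1/22 → sign −
step 3: pivot 1 → sign +
signature = (3, 1, 0)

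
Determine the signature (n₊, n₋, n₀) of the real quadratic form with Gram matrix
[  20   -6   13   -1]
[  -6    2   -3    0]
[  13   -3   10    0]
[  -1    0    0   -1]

Answer: (3, 1, 0)

Derivation:
step 0: pivot 20 → sign +
step 1: pivot 1/5 → sign +
step 2: pivot -5/2 → sign −
step 3: pivot 1/10 → sign +
signature = (3, 1, 0)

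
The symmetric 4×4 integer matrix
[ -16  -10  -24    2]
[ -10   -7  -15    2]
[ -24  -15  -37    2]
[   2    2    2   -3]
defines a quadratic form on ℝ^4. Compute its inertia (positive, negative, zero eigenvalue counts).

Answer: (0, 4, 0)

Derivation:
step 0: pivot -16 → sign −
step 1: pivot -3/4 → sign −
step 2: pivot -1 → sign −
step 3: pivot -1 → sign −
signature = (0, 4, 0)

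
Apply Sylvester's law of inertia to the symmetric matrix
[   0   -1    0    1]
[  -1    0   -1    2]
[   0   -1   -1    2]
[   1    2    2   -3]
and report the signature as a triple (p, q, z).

step 0: pivot -2 → sign −
step 1: pivot 1/2 → sign +
step 2: pivot -1 → sign −
step 3: pivot 2 → sign +
signature = (2, 2, 0)

Answer: (2, 2, 0)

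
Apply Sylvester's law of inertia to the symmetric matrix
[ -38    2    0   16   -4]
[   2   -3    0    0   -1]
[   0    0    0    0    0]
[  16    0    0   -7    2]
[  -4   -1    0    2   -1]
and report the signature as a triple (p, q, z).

Answer: (0, 3, 2)

Derivation:
step 0: pivot -38 → sign −
step 1: pivot -55/19 → sign −
step 2: pivot -1/55 → sign −
step 3: row/col 3 already zero → sign 0
step 4: row/col 4 already zero → sign 0
signature = (0, 3, 2)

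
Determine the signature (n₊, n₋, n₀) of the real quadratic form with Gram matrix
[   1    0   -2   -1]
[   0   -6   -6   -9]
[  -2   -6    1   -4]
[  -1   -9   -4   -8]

Answer: (3, 1, 0)

Derivation:
step 0: pivot 1 → sign +
step 1: pivot -6 → sign −
step 2: pivot 3 → sign +
step 3: pivot 3/2 → sign +
signature = (3, 1, 0)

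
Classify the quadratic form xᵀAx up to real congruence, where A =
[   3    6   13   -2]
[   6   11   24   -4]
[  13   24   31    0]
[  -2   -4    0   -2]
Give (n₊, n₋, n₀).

Answer: (2, 2, 0)

Derivation:
step 0: pivot 3 → sign +
step 1: pivot -1 → sign −
step 2: pivot -64/3 → sign −
step 3: pivot 3/16 → sign +
signature = (2, 2, 0)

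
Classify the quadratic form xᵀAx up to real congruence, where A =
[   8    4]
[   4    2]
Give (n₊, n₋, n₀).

Answer: (1, 0, 1)

Derivation:
step 0: pivot 8 → sign +
step 1: row/col 1 already zero → sign 0
signature = (1, 0, 1)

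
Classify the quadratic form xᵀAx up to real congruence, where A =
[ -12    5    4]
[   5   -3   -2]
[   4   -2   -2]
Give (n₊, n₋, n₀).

step 0: pivot -12 → sign −
step 1: pivot -11/12 → sign −
step 2: pivot -6/11 → sign −
signature = (0, 3, 0)

Answer: (0, 3, 0)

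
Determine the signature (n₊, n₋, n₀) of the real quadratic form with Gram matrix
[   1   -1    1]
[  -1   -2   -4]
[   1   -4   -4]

step 0: pivot 1 → sign +
step 1: pivot -3 → sign −
step 2: pivot -2 → sign −
signature = (1, 2, 0)

Answer: (1, 2, 0)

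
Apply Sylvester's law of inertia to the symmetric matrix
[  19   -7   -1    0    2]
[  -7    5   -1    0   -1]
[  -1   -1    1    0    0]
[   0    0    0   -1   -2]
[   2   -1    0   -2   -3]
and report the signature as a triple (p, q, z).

Answer: (4, 1, 0)

Derivation:
step 0: pivot 19 → sign +
step 1: pivot 46/19 → sign +
step 2: pivot 4/23 → sign +
step 3: pivot -1 → sign −
step 4: pivot 3/4 → sign +
signature = (4, 1, 0)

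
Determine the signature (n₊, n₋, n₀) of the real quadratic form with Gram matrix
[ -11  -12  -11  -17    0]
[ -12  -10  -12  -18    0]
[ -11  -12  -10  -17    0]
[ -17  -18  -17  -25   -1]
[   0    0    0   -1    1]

step 0: pivot -11 → sign −
step 1: pivot 34/11 → sign +
step 2: pivot 1 → sign +
step 3: pivot 20/17 → sign +
step 4: pivot 3/20 → sign +
signature = (4, 1, 0)

Answer: (4, 1, 0)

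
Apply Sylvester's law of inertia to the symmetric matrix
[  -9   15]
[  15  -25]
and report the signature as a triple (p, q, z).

step 0: pivot -9 → sign −
step 1: row/col 1 already zero → sign 0
signature = (0, 1, 1)

Answer: (0, 1, 1)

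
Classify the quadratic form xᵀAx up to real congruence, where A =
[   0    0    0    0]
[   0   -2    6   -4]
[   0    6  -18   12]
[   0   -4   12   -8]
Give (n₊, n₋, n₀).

Answer: (0, 1, 3)

Derivation:
step 0: pivot -2 → sign −
step 1: row/col 1 already zero → sign 0
step 2: row/col 2 already zero → sign 0
step 3: row/col 3 already zero → sign 0
signature = (0, 1, 3)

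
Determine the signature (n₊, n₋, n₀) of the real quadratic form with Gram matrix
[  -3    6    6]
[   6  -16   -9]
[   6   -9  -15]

Answer: (0, 3, 0)

Derivation:
step 0: pivot -3 → sign −
step 1: pivot -4 → sign −
step 2: pivot -3/4 → sign −
signature = (0, 3, 0)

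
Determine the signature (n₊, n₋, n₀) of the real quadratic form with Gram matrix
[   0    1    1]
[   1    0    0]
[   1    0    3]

step 0: pivot 2 → sign +
step 1: pivot -1/2 → sign −
step 2: pivot 3 → sign +
signature = (2, 1, 0)

Answer: (2, 1, 0)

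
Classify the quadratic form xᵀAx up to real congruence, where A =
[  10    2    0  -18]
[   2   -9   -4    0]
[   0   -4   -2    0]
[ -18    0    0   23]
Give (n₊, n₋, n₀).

Answer: (1, 3, 0)

Derivation:
step 0: pivot 10 → sign +
step 1: pivot -47/5 → sign −
step 2: pivot -14/47 → sign −
step 3: pivot -1/7 → sign −
signature = (1, 3, 0)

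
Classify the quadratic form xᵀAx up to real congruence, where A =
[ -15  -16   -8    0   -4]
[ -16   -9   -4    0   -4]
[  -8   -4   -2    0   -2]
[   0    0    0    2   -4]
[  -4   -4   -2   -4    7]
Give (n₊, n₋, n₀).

step 0: pivot -15 → sign −
step 1: pivot 121/15 → sign +
step 2: pivot -34/121 → sign −
step 3: pivot 2 → sign +
step 4: pivot 1/17 → sign +
signature = (3, 2, 0)

Answer: (3, 2, 0)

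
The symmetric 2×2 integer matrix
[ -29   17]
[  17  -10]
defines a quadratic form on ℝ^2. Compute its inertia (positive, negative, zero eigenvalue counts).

step 0: pivot -29 → sign −
step 1: pivot -1/29 → sign −
signature = (0, 2, 0)

Answer: (0, 2, 0)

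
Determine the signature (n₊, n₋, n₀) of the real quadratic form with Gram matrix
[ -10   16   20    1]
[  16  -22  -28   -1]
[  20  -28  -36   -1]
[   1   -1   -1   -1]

step 0: pivot -10 → sign −
step 1: pivot 18/5 → sign +
step 2: pivot -4/9 → sign −
step 3: pivot -3/4 → sign −
signature = (1, 3, 0)

Answer: (1, 3, 0)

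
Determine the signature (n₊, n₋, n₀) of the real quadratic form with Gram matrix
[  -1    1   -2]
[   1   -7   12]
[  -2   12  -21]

Answer: (0, 3, 0)

Derivation:
step 0: pivot -1 → sign −
step 1: pivot -6 → sign −
step 2: pivot -1/3 → sign −
signature = (0, 3, 0)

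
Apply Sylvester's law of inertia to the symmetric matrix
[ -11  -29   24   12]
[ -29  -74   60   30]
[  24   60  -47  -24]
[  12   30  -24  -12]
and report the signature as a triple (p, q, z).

Answer: (2, 1, 1)

Derivation:
step 0: pivot -11 → sign −
step 1: pivot 27/11 → sign +
step 2: pivot 1 → sign +
step 3: row/col 3 already zero → sign 0
signature = (2, 1, 1)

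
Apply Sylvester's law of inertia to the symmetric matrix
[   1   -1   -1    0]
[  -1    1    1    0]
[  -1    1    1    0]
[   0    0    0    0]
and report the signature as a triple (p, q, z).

step 0: pivot 1 → sign +
step 1: row/col 1 already zero → sign 0
step 2: row/col 2 already zero → sign 0
step 3: row/col 3 already zero → sign 0
signature = (1, 0, 3)

Answer: (1, 0, 3)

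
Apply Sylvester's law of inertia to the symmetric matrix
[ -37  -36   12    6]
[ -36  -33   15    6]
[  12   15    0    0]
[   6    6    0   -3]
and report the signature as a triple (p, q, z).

Answer: (1, 3, 0)

Derivation:
step 0: pivot -37 → sign −
step 1: pivot 75/37 → sign +
step 2: pivot -39/25 → sign −
step 3: pivot -3/13 → sign −
signature = (1, 3, 0)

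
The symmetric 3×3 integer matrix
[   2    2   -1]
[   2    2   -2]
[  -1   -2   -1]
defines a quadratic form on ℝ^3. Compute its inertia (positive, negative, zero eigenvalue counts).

step 0: pivot 2 → sign +
step 1: pivot -3/2 → sign −
step 2: pivot 2/3 → sign +
signature = (2, 1, 0)

Answer: (2, 1, 0)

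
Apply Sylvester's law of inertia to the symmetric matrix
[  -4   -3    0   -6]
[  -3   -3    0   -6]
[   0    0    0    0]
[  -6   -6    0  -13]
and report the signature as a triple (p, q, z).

Answer: (0, 3, 1)

Derivation:
step 0: pivot -4 → sign −
step 1: pivot -3/4 → sign −
step 2: pivot -1 → sign −
step 3: row/col 3 already zero → sign 0
signature = (0, 3, 1)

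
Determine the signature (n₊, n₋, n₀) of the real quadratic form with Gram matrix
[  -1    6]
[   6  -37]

Answer: (0, 2, 0)

Derivation:
step 0: pivot -1 → sign −
step 1: pivot -1 → sign −
signature = (0, 2, 0)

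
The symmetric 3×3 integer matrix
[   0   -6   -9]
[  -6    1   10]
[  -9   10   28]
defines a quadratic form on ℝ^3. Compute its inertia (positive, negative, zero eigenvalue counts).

step 0: pivot 1 → sign +
step 1: pivot -36 → sign −
step 2: pivot 1/4 → sign +
signature = (2, 1, 0)

Answer: (2, 1, 0)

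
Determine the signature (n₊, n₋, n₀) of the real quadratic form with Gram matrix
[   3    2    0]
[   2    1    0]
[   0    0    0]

step 0: pivot 3 → sign +
step 1: pivot -1/3 → sign −
step 2: row/col 2 already zero → sign 0
signature = (1, 1, 1)

Answer: (1, 1, 1)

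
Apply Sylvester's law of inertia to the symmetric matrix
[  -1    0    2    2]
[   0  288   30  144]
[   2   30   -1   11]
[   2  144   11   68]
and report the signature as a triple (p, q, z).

Answer: (1, 2, 1)

Derivation:
step 0: pivot -1 → sign −
step 1: pivot 288 → sign +
step 2: pivot -1/8 → sign −
step 3: row/col 3 already zero → sign 0
signature = (1, 2, 1)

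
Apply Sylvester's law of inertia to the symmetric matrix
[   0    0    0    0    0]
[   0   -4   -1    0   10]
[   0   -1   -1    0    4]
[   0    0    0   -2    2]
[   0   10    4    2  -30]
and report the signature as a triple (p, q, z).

step 0: pivot -4 → sign −
step 1: pivot -3/4 → sign −
step 2: pivot -2 → sign −
step 3: row/col 3 already zero → sign 0
step 4: row/col 4 already zero → sign 0
signature = (0, 3, 2)

Answer: (0, 3, 2)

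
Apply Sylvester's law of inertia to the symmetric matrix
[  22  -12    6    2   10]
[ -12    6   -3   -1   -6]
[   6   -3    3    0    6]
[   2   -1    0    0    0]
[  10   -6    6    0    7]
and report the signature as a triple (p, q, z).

step 0: pivot 22 → sign +
step 1: pivot -6/11 → sign −
step 2: pivot 3/2 → sign +
step 3: pivot -1/3 → sign −
step 4: pivot -3 → sign −
signature = (2, 3, 0)

Answer: (2, 3, 0)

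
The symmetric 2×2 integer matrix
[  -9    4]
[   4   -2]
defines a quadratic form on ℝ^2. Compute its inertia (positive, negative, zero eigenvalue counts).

Answer: (0, 2, 0)

Derivation:
step 0: pivot -9 → sign −
step 1: pivot -2/9 → sign −
signature = (0, 2, 0)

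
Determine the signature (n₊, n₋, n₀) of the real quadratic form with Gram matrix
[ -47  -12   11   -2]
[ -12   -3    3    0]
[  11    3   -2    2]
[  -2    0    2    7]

step 0: pivot -47 → sign −
step 1: pivot 3/47 → sign +
step 2: pivot 3 → sign +
step 3: row/col 3 already zero → sign 0
signature = (2, 1, 1)

Answer: (2, 1, 1)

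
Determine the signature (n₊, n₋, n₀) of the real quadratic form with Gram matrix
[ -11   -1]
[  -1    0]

step 0: pivot -11 → sign −
step 1: pivot 1/11 → sign +
signature = (1, 1, 0)

Answer: (1, 1, 0)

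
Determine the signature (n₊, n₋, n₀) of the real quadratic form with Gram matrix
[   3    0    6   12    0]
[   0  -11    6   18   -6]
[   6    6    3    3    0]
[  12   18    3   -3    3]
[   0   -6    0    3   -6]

step 0: pivot 3 → sign +
step 1: pivot -11 → sign −
step 2: pivot -63/11 → sign −
step 3: pivot 2/7 → sign +
step 4: pivot -3/2 → sign −
signature = (2, 3, 0)

Answer: (2, 3, 0)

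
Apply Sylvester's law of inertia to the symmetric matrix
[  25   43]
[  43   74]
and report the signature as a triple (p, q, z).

Answer: (2, 0, 0)

Derivation:
step 0: pivot 25 → sign +
step 1: pivot 1/25 → sign +
signature = (2, 0, 0)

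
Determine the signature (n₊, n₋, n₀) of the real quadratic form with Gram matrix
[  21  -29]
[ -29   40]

Answer: (1, 1, 0)

Derivation:
step 0: pivot 21 → sign +
step 1: pivot -1/21 → sign −
signature = (1, 1, 0)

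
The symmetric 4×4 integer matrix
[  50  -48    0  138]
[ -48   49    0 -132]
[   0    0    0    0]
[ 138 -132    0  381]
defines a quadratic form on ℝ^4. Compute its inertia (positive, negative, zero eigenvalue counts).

Answer: (3, 0, 1)

Derivation:
step 0: pivot 50 → sign +
step 1: pivot 73/25 → sign +
step 2: pivot 3/73 → sign +
step 3: row/col 3 already zero → sign 0
signature = (3, 0, 1)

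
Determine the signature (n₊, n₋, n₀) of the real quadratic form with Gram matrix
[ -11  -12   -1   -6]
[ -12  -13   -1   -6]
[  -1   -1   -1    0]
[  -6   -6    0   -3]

step 0: pivot -11 → sign −
step 1: pivot 1/11 → sign +
step 2: pivot -1 → sign −
step 3: pivot -3 → sign −
signature = (1, 3, 0)

Answer: (1, 3, 0)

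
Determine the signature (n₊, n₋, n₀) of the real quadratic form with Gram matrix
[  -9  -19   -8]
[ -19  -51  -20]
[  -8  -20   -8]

step 0: pivot -9 → sign −
step 1: pivot -98/9 → sign −
step 2: row/col 2 already zero → sign 0
signature = (0, 2, 1)

Answer: (0, 2, 1)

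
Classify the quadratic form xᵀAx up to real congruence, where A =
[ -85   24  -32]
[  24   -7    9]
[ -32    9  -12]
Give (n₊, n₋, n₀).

step 0: pivot -85 → sign −
step 1: pivot -19/85 → sign −
step 2: pivot 1/19 → sign +
signature = (1, 2, 0)

Answer: (1, 2, 0)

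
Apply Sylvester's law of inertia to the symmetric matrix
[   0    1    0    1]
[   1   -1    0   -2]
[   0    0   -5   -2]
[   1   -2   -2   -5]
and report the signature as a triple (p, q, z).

step 0: pivot -1 → sign −
step 1: pivot 1 → sign +
step 2: pivot -5 → sign −
step 3: pivot -6/5 → sign −
signature = (1, 3, 0)

Answer: (1, 3, 0)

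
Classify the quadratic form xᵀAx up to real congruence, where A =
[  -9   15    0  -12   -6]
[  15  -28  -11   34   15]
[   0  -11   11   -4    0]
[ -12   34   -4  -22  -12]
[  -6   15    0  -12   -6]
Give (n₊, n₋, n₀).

step 0: pivot -9 → sign −
step 1: pivot -3 → sign −
step 2: pivot 154/3 → sign +
step 3: pivot -24/77 → sign −
step 4: pivot 3/8 → sign +
signature = (2, 3, 0)

Answer: (2, 3, 0)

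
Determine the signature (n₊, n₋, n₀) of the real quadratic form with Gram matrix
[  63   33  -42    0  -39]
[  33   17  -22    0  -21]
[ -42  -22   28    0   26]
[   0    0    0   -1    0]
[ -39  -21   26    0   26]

Answer: (2, 2, 1)

Derivation:
step 0: pivot 63 → sign +
step 1: pivot -2/7 → sign −
step 2: pivot -1 → sign −
step 3: pivot 3 → sign +
step 4: row/col 4 already zero → sign 0
signature = (2, 2, 1)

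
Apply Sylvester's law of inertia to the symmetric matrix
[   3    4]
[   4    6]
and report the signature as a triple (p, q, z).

Answer: (2, 0, 0)

Derivation:
step 0: pivot 3 → sign +
step 1: pivot 2/3 → sign +
signature = (2, 0, 0)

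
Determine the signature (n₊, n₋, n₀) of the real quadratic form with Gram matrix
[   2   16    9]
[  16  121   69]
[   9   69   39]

step 0: pivot 2 → sign +
step 1: pivot -7 → sign −
step 2: pivot -3/14 → sign −
signature = (1, 2, 0)

Answer: (1, 2, 0)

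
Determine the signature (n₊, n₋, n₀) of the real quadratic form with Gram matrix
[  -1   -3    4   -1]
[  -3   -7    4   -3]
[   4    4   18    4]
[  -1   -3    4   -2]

step 0: pivot -1 → sign −
step 1: pivot 2 → sign +
step 2: pivot 2 → sign +
step 3: pivot -1 → sign −
signature = (2, 2, 0)

Answer: (2, 2, 0)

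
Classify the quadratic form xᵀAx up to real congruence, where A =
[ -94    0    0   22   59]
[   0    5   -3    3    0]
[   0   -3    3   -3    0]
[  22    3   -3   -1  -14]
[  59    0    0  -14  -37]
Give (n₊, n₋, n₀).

step 0: pivot -94 → sign −
step 1: pivot 5 → sign +
step 2: pivot 6/5 → sign +
step 3: pivot 54/47 → sign +
step 4: row/col 4 already zero → sign 0
signature = (3, 1, 1)

Answer: (3, 1, 1)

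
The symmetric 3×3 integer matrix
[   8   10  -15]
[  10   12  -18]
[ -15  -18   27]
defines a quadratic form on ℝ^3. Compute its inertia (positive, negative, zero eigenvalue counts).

step 0: pivot 8 → sign +
step 1: pivot -1/2 → sign −
step 2: row/col 2 already zero → sign 0
signature = (1, 1, 1)

Answer: (1, 1, 1)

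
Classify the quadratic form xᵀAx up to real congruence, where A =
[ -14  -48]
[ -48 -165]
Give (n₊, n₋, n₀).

step 0: pivot -14 → sign −
step 1: pivot -3/7 → sign −
signature = (0, 2, 0)

Answer: (0, 2, 0)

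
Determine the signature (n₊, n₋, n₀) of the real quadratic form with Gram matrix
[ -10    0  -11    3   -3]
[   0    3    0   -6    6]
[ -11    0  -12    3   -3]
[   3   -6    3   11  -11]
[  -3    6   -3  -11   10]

step 0: pivot -10 → sign −
step 1: pivot 3 → sign +
step 2: pivot 1/10 → sign +
step 3: pivot -1 → sign −
step 4: pivot -1 → sign −
signature = (2, 3, 0)

Answer: (2, 3, 0)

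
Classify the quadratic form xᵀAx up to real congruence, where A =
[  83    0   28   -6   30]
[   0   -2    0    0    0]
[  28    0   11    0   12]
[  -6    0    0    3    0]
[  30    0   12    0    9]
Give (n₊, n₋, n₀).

Answer: (2, 3, 0)

Derivation:
step 0: pivot 83 → sign +
step 1: pivot -2 → sign −
step 2: pivot 129/83 → sign +
step 3: pivot -3/43 → sign −
step 4: pivot -3 → sign −
signature = (2, 3, 0)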